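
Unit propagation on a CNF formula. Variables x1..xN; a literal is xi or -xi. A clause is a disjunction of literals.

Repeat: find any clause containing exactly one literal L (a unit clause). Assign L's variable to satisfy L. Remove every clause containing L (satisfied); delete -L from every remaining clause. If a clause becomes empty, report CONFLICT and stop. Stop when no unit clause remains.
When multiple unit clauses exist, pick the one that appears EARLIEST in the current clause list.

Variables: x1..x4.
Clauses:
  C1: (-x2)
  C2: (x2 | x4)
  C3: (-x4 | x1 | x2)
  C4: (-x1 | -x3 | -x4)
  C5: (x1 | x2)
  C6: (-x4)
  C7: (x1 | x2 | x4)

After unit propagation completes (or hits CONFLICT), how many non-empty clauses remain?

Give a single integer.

Answer: 3

Derivation:
unit clause [-2] forces x2=F; simplify:
  drop 2 from [2, 4] -> [4]
  drop 2 from [-4, 1, 2] -> [-4, 1]
  drop 2 from [1, 2] -> [1]
  drop 2 from [1, 2, 4] -> [1, 4]
  satisfied 1 clause(s); 6 remain; assigned so far: [2]
unit clause [4] forces x4=T; simplify:
  drop -4 from [-4, 1] -> [1]
  drop -4 from [-1, -3, -4] -> [-1, -3]
  drop -4 from [-4] -> [] (empty!)
  satisfied 2 clause(s); 4 remain; assigned so far: [2, 4]
CONFLICT (empty clause)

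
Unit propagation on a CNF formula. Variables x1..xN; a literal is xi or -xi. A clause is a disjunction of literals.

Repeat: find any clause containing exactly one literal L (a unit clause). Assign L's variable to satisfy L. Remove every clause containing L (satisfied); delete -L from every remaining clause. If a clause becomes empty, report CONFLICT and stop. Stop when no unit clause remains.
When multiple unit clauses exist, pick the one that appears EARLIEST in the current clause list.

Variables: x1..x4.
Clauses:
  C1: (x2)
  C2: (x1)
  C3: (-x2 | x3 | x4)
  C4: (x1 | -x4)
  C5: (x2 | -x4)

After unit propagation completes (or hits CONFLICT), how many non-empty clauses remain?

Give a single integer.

unit clause [2] forces x2=T; simplify:
  drop -2 from [-2, 3, 4] -> [3, 4]
  satisfied 2 clause(s); 3 remain; assigned so far: [2]
unit clause [1] forces x1=T; simplify:
  satisfied 2 clause(s); 1 remain; assigned so far: [1, 2]

Answer: 1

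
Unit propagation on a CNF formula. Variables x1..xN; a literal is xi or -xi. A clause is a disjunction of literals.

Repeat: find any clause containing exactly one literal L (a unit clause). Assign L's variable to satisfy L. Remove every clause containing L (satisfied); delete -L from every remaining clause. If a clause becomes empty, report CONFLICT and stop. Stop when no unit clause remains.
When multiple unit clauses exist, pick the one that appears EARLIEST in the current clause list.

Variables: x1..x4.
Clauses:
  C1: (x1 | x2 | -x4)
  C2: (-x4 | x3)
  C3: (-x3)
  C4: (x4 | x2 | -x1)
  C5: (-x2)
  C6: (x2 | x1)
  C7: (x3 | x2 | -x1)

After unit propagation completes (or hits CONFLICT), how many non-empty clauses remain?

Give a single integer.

Answer: 0

Derivation:
unit clause [-3] forces x3=F; simplify:
  drop 3 from [-4, 3] -> [-4]
  drop 3 from [3, 2, -1] -> [2, -1]
  satisfied 1 clause(s); 6 remain; assigned so far: [3]
unit clause [-4] forces x4=F; simplify:
  drop 4 from [4, 2, -1] -> [2, -1]
  satisfied 2 clause(s); 4 remain; assigned so far: [3, 4]
unit clause [-2] forces x2=F; simplify:
  drop 2 from [2, -1] -> [-1]
  drop 2 from [2, 1] -> [1]
  drop 2 from [2, -1] -> [-1]
  satisfied 1 clause(s); 3 remain; assigned so far: [2, 3, 4]
unit clause [-1] forces x1=F; simplify:
  drop 1 from [1] -> [] (empty!)
  satisfied 2 clause(s); 1 remain; assigned so far: [1, 2, 3, 4]
CONFLICT (empty clause)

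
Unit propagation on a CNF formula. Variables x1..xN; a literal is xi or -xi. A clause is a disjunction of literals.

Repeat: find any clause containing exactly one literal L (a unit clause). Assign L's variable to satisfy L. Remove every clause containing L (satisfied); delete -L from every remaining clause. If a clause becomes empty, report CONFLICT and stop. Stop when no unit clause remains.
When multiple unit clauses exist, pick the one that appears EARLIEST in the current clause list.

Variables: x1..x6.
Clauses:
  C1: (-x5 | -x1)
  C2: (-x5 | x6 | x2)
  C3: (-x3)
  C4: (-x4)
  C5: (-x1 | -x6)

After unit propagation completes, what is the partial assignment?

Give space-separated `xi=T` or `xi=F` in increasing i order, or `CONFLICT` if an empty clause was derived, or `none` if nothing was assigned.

Answer: x3=F x4=F

Derivation:
unit clause [-3] forces x3=F; simplify:
  satisfied 1 clause(s); 4 remain; assigned so far: [3]
unit clause [-4] forces x4=F; simplify:
  satisfied 1 clause(s); 3 remain; assigned so far: [3, 4]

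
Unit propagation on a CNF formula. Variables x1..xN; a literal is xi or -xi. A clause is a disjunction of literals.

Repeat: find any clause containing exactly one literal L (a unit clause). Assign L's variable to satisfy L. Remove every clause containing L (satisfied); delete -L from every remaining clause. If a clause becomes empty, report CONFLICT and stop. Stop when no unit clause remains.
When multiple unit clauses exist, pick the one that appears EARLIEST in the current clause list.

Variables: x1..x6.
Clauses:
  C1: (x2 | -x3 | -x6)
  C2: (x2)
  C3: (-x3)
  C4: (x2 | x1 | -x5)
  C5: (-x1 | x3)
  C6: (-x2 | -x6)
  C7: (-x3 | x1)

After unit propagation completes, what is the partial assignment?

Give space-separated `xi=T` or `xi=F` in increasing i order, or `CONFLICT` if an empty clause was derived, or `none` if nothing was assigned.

Answer: x1=F x2=T x3=F x6=F

Derivation:
unit clause [2] forces x2=T; simplify:
  drop -2 from [-2, -6] -> [-6]
  satisfied 3 clause(s); 4 remain; assigned so far: [2]
unit clause [-3] forces x3=F; simplify:
  drop 3 from [-1, 3] -> [-1]
  satisfied 2 clause(s); 2 remain; assigned so far: [2, 3]
unit clause [-1] forces x1=F; simplify:
  satisfied 1 clause(s); 1 remain; assigned so far: [1, 2, 3]
unit clause [-6] forces x6=F; simplify:
  satisfied 1 clause(s); 0 remain; assigned so far: [1, 2, 3, 6]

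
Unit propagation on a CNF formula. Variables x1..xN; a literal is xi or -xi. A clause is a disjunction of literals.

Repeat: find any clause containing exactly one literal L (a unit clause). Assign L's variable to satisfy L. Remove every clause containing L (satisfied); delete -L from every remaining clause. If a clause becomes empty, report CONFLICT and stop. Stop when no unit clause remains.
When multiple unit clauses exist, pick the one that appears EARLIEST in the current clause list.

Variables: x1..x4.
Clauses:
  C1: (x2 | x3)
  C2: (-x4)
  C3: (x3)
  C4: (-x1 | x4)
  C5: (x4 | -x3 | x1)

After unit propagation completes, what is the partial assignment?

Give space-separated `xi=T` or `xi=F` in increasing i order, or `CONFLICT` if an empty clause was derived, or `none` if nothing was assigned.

Answer: CONFLICT

Derivation:
unit clause [-4] forces x4=F; simplify:
  drop 4 from [-1, 4] -> [-1]
  drop 4 from [4, -3, 1] -> [-3, 1]
  satisfied 1 clause(s); 4 remain; assigned so far: [4]
unit clause [3] forces x3=T; simplify:
  drop -3 from [-3, 1] -> [1]
  satisfied 2 clause(s); 2 remain; assigned so far: [3, 4]
unit clause [-1] forces x1=F; simplify:
  drop 1 from [1] -> [] (empty!)
  satisfied 1 clause(s); 1 remain; assigned so far: [1, 3, 4]
CONFLICT (empty clause)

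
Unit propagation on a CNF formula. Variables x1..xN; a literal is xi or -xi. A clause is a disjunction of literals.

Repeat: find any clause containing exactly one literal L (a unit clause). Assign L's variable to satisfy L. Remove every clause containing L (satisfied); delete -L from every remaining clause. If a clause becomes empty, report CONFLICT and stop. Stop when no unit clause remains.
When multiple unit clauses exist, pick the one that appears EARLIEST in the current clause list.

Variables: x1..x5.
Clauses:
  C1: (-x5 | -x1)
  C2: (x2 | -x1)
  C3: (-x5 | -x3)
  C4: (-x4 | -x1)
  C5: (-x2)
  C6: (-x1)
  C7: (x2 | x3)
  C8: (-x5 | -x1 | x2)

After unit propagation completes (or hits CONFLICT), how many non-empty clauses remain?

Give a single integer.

Answer: 0

Derivation:
unit clause [-2] forces x2=F; simplify:
  drop 2 from [2, -1] -> [-1]
  drop 2 from [2, 3] -> [3]
  drop 2 from [-5, -1, 2] -> [-5, -1]
  satisfied 1 clause(s); 7 remain; assigned so far: [2]
unit clause [-1] forces x1=F; simplify:
  satisfied 5 clause(s); 2 remain; assigned so far: [1, 2]
unit clause [3] forces x3=T; simplify:
  drop -3 from [-5, -3] -> [-5]
  satisfied 1 clause(s); 1 remain; assigned so far: [1, 2, 3]
unit clause [-5] forces x5=F; simplify:
  satisfied 1 clause(s); 0 remain; assigned so far: [1, 2, 3, 5]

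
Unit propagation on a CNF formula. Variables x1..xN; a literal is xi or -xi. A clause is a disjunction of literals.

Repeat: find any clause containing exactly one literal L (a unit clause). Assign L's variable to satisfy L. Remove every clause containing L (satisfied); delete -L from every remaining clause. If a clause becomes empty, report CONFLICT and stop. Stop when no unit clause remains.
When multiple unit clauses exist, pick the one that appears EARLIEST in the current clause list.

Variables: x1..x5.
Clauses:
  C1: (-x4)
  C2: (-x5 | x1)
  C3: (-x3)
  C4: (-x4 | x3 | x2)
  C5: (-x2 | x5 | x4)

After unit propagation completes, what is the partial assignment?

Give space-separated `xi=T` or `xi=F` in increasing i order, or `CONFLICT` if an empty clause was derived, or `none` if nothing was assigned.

Answer: x3=F x4=F

Derivation:
unit clause [-4] forces x4=F; simplify:
  drop 4 from [-2, 5, 4] -> [-2, 5]
  satisfied 2 clause(s); 3 remain; assigned so far: [4]
unit clause [-3] forces x3=F; simplify:
  satisfied 1 clause(s); 2 remain; assigned so far: [3, 4]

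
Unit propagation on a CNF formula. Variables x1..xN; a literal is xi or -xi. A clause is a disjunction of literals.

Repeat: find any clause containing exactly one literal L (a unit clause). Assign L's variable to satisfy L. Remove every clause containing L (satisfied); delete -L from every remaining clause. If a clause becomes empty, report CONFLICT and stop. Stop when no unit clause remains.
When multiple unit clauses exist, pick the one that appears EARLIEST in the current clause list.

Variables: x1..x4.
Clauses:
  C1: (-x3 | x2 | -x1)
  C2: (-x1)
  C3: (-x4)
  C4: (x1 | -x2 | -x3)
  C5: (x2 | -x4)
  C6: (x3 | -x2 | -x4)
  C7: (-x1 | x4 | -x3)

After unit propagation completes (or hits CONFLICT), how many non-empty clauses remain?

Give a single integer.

Answer: 1

Derivation:
unit clause [-1] forces x1=F; simplify:
  drop 1 from [1, -2, -3] -> [-2, -3]
  satisfied 3 clause(s); 4 remain; assigned so far: [1]
unit clause [-4] forces x4=F; simplify:
  satisfied 3 clause(s); 1 remain; assigned so far: [1, 4]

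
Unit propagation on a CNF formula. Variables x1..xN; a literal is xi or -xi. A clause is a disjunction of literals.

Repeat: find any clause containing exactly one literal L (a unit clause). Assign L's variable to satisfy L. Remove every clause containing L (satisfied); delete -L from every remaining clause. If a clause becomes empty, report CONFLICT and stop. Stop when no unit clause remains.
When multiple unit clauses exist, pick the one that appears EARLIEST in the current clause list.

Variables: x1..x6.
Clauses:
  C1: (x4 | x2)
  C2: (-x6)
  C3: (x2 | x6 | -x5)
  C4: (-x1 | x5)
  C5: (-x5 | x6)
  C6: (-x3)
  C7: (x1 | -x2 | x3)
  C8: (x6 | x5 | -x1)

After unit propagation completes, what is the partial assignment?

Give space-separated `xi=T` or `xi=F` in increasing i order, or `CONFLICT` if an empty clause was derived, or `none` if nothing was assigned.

unit clause [-6] forces x6=F; simplify:
  drop 6 from [2, 6, -5] -> [2, -5]
  drop 6 from [-5, 6] -> [-5]
  drop 6 from [6, 5, -1] -> [5, -1]
  satisfied 1 clause(s); 7 remain; assigned so far: [6]
unit clause [-5] forces x5=F; simplify:
  drop 5 from [-1, 5] -> [-1]
  drop 5 from [5, -1] -> [-1]
  satisfied 2 clause(s); 5 remain; assigned so far: [5, 6]
unit clause [-1] forces x1=F; simplify:
  drop 1 from [1, -2, 3] -> [-2, 3]
  satisfied 2 clause(s); 3 remain; assigned so far: [1, 5, 6]
unit clause [-3] forces x3=F; simplify:
  drop 3 from [-2, 3] -> [-2]
  satisfied 1 clause(s); 2 remain; assigned so far: [1, 3, 5, 6]
unit clause [-2] forces x2=F; simplify:
  drop 2 from [4, 2] -> [4]
  satisfied 1 clause(s); 1 remain; assigned so far: [1, 2, 3, 5, 6]
unit clause [4] forces x4=T; simplify:
  satisfied 1 clause(s); 0 remain; assigned so far: [1, 2, 3, 4, 5, 6]

Answer: x1=F x2=F x3=F x4=T x5=F x6=F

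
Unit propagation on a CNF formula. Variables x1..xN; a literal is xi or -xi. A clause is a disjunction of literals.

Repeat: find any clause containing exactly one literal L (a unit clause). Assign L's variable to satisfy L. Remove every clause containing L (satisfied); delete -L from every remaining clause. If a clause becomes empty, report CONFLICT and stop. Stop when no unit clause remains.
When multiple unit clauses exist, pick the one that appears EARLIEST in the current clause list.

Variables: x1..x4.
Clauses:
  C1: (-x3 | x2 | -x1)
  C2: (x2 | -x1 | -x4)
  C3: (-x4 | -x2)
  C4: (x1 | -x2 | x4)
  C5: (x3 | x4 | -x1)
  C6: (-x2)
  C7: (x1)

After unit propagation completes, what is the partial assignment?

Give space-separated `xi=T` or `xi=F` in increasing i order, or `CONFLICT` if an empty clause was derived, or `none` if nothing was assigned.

unit clause [-2] forces x2=F; simplify:
  drop 2 from [-3, 2, -1] -> [-3, -1]
  drop 2 from [2, -1, -4] -> [-1, -4]
  satisfied 3 clause(s); 4 remain; assigned so far: [2]
unit clause [1] forces x1=T; simplify:
  drop -1 from [-3, -1] -> [-3]
  drop -1 from [-1, -4] -> [-4]
  drop -1 from [3, 4, -1] -> [3, 4]
  satisfied 1 clause(s); 3 remain; assigned so far: [1, 2]
unit clause [-3] forces x3=F; simplify:
  drop 3 from [3, 4] -> [4]
  satisfied 1 clause(s); 2 remain; assigned so far: [1, 2, 3]
unit clause [-4] forces x4=F; simplify:
  drop 4 from [4] -> [] (empty!)
  satisfied 1 clause(s); 1 remain; assigned so far: [1, 2, 3, 4]
CONFLICT (empty clause)

Answer: CONFLICT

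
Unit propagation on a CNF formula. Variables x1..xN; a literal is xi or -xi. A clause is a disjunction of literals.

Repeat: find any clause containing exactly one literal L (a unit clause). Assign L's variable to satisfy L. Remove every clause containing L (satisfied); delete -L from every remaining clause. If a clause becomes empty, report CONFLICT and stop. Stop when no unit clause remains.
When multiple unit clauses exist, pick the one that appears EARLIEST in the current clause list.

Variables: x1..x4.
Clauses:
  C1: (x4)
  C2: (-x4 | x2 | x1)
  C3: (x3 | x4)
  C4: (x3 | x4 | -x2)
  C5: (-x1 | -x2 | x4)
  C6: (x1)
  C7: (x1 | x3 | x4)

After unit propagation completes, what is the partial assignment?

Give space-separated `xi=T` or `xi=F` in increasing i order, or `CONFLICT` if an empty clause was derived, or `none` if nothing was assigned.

unit clause [4] forces x4=T; simplify:
  drop -4 from [-4, 2, 1] -> [2, 1]
  satisfied 5 clause(s); 2 remain; assigned so far: [4]
unit clause [1] forces x1=T; simplify:
  satisfied 2 clause(s); 0 remain; assigned so far: [1, 4]

Answer: x1=T x4=T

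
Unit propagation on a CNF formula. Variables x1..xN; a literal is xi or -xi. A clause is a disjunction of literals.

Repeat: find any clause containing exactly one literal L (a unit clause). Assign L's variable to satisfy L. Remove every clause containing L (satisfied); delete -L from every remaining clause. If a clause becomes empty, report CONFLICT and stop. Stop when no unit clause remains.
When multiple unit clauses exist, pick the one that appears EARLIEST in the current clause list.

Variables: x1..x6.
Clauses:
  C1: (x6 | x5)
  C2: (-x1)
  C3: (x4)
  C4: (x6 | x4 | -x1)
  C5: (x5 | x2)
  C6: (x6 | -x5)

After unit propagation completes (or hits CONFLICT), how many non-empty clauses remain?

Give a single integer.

Answer: 3

Derivation:
unit clause [-1] forces x1=F; simplify:
  satisfied 2 clause(s); 4 remain; assigned so far: [1]
unit clause [4] forces x4=T; simplify:
  satisfied 1 clause(s); 3 remain; assigned so far: [1, 4]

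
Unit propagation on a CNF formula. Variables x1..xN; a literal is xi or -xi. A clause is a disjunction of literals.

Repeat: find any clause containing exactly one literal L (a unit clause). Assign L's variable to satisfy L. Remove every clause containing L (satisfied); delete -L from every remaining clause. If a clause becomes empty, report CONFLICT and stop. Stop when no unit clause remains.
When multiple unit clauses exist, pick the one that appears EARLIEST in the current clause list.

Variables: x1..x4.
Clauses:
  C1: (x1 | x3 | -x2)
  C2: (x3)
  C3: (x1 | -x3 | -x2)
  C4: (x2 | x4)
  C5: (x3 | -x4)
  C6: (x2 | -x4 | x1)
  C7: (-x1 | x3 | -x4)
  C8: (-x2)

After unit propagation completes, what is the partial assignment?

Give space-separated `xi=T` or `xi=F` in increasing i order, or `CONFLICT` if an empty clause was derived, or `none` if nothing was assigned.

unit clause [3] forces x3=T; simplify:
  drop -3 from [1, -3, -2] -> [1, -2]
  satisfied 4 clause(s); 4 remain; assigned so far: [3]
unit clause [-2] forces x2=F; simplify:
  drop 2 from [2, 4] -> [4]
  drop 2 from [2, -4, 1] -> [-4, 1]
  satisfied 2 clause(s); 2 remain; assigned so far: [2, 3]
unit clause [4] forces x4=T; simplify:
  drop -4 from [-4, 1] -> [1]
  satisfied 1 clause(s); 1 remain; assigned so far: [2, 3, 4]
unit clause [1] forces x1=T; simplify:
  satisfied 1 clause(s); 0 remain; assigned so far: [1, 2, 3, 4]

Answer: x1=T x2=F x3=T x4=T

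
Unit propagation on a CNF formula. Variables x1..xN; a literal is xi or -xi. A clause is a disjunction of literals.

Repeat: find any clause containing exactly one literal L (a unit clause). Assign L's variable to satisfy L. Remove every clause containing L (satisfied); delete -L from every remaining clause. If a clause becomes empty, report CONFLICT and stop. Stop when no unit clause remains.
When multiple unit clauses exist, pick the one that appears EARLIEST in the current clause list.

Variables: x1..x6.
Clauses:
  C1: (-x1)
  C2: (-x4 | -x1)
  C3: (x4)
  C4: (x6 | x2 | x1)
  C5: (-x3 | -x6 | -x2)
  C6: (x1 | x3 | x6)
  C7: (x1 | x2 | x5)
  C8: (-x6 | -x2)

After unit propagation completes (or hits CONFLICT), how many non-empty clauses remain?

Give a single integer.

Answer: 5

Derivation:
unit clause [-1] forces x1=F; simplify:
  drop 1 from [6, 2, 1] -> [6, 2]
  drop 1 from [1, 3, 6] -> [3, 6]
  drop 1 from [1, 2, 5] -> [2, 5]
  satisfied 2 clause(s); 6 remain; assigned so far: [1]
unit clause [4] forces x4=T; simplify:
  satisfied 1 clause(s); 5 remain; assigned so far: [1, 4]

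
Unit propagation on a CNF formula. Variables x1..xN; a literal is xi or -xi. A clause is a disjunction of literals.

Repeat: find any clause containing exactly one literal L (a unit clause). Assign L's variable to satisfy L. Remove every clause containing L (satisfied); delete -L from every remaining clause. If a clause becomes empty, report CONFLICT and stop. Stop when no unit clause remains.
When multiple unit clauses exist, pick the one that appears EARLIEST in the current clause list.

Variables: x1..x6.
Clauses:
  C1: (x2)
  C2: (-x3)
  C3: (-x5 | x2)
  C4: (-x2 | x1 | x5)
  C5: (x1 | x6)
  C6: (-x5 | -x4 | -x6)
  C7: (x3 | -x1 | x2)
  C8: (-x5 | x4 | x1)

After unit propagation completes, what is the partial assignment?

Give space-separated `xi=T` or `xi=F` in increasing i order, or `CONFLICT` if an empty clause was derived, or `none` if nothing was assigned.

Answer: x2=T x3=F

Derivation:
unit clause [2] forces x2=T; simplify:
  drop -2 from [-2, 1, 5] -> [1, 5]
  satisfied 3 clause(s); 5 remain; assigned so far: [2]
unit clause [-3] forces x3=F; simplify:
  satisfied 1 clause(s); 4 remain; assigned so far: [2, 3]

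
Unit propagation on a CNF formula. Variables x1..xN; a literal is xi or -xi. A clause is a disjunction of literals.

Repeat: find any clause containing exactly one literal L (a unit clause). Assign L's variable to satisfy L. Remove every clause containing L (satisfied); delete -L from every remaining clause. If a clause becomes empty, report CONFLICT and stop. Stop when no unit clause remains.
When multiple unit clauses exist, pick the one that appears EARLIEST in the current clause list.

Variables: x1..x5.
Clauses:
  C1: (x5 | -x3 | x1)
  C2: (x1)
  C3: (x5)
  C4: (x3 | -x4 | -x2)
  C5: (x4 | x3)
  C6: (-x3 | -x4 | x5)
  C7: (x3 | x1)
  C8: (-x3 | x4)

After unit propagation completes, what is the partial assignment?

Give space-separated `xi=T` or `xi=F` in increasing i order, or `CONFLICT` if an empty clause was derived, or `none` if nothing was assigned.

unit clause [1] forces x1=T; simplify:
  satisfied 3 clause(s); 5 remain; assigned so far: [1]
unit clause [5] forces x5=T; simplify:
  satisfied 2 clause(s); 3 remain; assigned so far: [1, 5]

Answer: x1=T x5=T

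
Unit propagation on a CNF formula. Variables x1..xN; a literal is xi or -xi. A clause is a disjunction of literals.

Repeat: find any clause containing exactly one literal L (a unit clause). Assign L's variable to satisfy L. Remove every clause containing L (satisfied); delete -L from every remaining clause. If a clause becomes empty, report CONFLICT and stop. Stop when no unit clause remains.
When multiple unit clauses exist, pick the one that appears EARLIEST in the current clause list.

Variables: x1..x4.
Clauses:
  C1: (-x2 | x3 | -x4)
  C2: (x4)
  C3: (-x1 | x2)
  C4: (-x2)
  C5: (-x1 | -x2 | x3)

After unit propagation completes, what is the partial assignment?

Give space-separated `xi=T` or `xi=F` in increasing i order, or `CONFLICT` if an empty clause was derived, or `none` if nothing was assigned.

unit clause [4] forces x4=T; simplify:
  drop -4 from [-2, 3, -4] -> [-2, 3]
  satisfied 1 clause(s); 4 remain; assigned so far: [4]
unit clause [-2] forces x2=F; simplify:
  drop 2 from [-1, 2] -> [-1]
  satisfied 3 clause(s); 1 remain; assigned so far: [2, 4]
unit clause [-1] forces x1=F; simplify:
  satisfied 1 clause(s); 0 remain; assigned so far: [1, 2, 4]

Answer: x1=F x2=F x4=T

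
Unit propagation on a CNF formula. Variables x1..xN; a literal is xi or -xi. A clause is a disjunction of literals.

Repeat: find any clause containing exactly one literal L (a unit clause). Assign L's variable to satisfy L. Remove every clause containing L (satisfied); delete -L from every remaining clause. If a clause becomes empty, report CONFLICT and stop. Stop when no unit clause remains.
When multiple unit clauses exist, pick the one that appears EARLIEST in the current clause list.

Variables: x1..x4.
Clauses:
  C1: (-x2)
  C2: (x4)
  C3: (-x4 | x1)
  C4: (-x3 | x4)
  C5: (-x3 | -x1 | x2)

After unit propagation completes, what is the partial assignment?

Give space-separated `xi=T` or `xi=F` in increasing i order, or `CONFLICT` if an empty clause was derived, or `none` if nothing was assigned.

unit clause [-2] forces x2=F; simplify:
  drop 2 from [-3, -1, 2] -> [-3, -1]
  satisfied 1 clause(s); 4 remain; assigned so far: [2]
unit clause [4] forces x4=T; simplify:
  drop -4 from [-4, 1] -> [1]
  satisfied 2 clause(s); 2 remain; assigned so far: [2, 4]
unit clause [1] forces x1=T; simplify:
  drop -1 from [-3, -1] -> [-3]
  satisfied 1 clause(s); 1 remain; assigned so far: [1, 2, 4]
unit clause [-3] forces x3=F; simplify:
  satisfied 1 clause(s); 0 remain; assigned so far: [1, 2, 3, 4]

Answer: x1=T x2=F x3=F x4=T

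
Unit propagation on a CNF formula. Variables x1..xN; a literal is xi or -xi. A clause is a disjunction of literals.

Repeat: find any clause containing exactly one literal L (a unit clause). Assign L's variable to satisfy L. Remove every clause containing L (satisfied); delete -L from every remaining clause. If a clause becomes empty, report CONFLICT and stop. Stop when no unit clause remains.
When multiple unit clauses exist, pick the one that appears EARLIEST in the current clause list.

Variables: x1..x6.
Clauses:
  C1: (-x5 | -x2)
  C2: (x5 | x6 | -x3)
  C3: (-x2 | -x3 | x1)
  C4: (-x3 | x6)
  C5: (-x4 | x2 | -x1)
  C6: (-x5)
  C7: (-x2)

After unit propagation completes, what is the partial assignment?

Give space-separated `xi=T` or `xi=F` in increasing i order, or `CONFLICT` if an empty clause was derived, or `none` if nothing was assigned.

unit clause [-5] forces x5=F; simplify:
  drop 5 from [5, 6, -3] -> [6, -3]
  satisfied 2 clause(s); 5 remain; assigned so far: [5]
unit clause [-2] forces x2=F; simplify:
  drop 2 from [-4, 2, -1] -> [-4, -1]
  satisfied 2 clause(s); 3 remain; assigned so far: [2, 5]

Answer: x2=F x5=F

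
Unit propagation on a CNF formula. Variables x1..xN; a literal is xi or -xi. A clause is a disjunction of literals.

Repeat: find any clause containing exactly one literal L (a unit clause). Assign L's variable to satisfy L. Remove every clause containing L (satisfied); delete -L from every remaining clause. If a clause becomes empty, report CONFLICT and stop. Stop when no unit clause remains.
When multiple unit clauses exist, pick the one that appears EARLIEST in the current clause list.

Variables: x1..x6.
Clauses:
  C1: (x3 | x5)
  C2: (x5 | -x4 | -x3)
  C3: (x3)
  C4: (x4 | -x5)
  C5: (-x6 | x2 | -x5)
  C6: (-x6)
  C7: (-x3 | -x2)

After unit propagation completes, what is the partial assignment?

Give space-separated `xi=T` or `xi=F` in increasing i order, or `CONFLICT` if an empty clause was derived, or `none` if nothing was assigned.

unit clause [3] forces x3=T; simplify:
  drop -3 from [5, -4, -3] -> [5, -4]
  drop -3 from [-3, -2] -> [-2]
  satisfied 2 clause(s); 5 remain; assigned so far: [3]
unit clause [-6] forces x6=F; simplify:
  satisfied 2 clause(s); 3 remain; assigned so far: [3, 6]
unit clause [-2] forces x2=F; simplify:
  satisfied 1 clause(s); 2 remain; assigned so far: [2, 3, 6]

Answer: x2=F x3=T x6=F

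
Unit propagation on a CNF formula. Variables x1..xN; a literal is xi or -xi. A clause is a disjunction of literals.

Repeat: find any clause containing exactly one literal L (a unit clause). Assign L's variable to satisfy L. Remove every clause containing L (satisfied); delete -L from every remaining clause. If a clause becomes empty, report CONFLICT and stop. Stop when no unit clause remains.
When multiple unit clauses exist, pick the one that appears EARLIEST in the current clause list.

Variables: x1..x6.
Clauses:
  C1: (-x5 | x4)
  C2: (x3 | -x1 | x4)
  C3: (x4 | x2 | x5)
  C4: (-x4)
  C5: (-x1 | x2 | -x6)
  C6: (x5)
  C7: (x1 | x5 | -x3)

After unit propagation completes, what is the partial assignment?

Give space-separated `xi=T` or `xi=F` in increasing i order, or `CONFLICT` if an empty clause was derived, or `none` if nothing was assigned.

unit clause [-4] forces x4=F; simplify:
  drop 4 from [-5, 4] -> [-5]
  drop 4 from [3, -1, 4] -> [3, -1]
  drop 4 from [4, 2, 5] -> [2, 5]
  satisfied 1 clause(s); 6 remain; assigned so far: [4]
unit clause [-5] forces x5=F; simplify:
  drop 5 from [2, 5] -> [2]
  drop 5 from [5] -> [] (empty!)
  drop 5 from [1, 5, -3] -> [1, -3]
  satisfied 1 clause(s); 5 remain; assigned so far: [4, 5]
CONFLICT (empty clause)

Answer: CONFLICT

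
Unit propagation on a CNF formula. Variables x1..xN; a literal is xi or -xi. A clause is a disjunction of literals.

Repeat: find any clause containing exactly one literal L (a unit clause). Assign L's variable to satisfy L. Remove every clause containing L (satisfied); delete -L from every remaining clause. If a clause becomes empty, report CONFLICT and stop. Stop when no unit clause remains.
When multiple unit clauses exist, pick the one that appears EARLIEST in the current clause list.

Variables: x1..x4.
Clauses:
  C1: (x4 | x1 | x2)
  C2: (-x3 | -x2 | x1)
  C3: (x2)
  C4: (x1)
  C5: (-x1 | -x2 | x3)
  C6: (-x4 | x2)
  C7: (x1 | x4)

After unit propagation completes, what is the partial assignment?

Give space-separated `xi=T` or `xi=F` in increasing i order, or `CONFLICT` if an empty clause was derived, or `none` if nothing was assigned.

Answer: x1=T x2=T x3=T

Derivation:
unit clause [2] forces x2=T; simplify:
  drop -2 from [-3, -2, 1] -> [-3, 1]
  drop -2 from [-1, -2, 3] -> [-1, 3]
  satisfied 3 clause(s); 4 remain; assigned so far: [2]
unit clause [1] forces x1=T; simplify:
  drop -1 from [-1, 3] -> [3]
  satisfied 3 clause(s); 1 remain; assigned so far: [1, 2]
unit clause [3] forces x3=T; simplify:
  satisfied 1 clause(s); 0 remain; assigned so far: [1, 2, 3]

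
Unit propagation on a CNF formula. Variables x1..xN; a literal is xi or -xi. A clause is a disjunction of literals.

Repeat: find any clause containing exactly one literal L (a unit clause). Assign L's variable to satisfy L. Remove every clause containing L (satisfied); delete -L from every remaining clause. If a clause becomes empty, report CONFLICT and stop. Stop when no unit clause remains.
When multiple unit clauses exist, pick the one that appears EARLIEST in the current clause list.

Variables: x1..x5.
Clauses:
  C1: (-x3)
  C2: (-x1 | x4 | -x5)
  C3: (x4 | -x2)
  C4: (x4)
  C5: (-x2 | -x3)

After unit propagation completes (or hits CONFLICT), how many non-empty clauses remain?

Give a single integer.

unit clause [-3] forces x3=F; simplify:
  satisfied 2 clause(s); 3 remain; assigned so far: [3]
unit clause [4] forces x4=T; simplify:
  satisfied 3 clause(s); 0 remain; assigned so far: [3, 4]

Answer: 0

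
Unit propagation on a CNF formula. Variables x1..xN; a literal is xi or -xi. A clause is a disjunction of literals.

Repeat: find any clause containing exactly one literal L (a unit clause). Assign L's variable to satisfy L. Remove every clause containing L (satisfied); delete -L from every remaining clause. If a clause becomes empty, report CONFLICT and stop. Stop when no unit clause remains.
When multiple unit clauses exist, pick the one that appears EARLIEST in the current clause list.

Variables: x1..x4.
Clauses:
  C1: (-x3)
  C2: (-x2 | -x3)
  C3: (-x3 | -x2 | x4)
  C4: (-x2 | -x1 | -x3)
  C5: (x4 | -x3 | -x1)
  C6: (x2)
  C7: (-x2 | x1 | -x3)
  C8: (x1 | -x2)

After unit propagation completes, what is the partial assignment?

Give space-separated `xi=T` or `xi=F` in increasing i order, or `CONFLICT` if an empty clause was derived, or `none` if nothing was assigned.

Answer: x1=T x2=T x3=F

Derivation:
unit clause [-3] forces x3=F; simplify:
  satisfied 6 clause(s); 2 remain; assigned so far: [3]
unit clause [2] forces x2=T; simplify:
  drop -2 from [1, -2] -> [1]
  satisfied 1 clause(s); 1 remain; assigned so far: [2, 3]
unit clause [1] forces x1=T; simplify:
  satisfied 1 clause(s); 0 remain; assigned so far: [1, 2, 3]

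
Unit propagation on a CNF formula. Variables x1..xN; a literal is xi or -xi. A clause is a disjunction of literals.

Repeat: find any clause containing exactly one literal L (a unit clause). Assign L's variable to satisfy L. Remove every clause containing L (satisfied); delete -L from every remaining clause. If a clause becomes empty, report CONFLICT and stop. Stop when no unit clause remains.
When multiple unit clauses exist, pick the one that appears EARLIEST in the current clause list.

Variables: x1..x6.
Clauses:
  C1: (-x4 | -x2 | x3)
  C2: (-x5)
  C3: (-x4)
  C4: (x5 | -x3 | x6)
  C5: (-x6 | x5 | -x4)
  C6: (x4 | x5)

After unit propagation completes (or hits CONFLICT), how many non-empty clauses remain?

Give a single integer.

Answer: 1

Derivation:
unit clause [-5] forces x5=F; simplify:
  drop 5 from [5, -3, 6] -> [-3, 6]
  drop 5 from [-6, 5, -4] -> [-6, -4]
  drop 5 from [4, 5] -> [4]
  satisfied 1 clause(s); 5 remain; assigned so far: [5]
unit clause [-4] forces x4=F; simplify:
  drop 4 from [4] -> [] (empty!)
  satisfied 3 clause(s); 2 remain; assigned so far: [4, 5]
CONFLICT (empty clause)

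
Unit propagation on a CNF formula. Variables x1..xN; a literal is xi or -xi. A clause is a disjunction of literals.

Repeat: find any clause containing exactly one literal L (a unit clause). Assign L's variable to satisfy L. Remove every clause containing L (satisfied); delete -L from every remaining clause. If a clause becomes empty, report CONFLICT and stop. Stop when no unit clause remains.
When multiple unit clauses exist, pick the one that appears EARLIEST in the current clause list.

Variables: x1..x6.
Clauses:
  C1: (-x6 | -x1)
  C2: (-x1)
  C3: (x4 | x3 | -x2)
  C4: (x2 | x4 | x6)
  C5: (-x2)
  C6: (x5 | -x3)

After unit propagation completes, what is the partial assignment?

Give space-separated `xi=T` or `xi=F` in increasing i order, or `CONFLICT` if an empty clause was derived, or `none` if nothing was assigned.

Answer: x1=F x2=F

Derivation:
unit clause [-1] forces x1=F; simplify:
  satisfied 2 clause(s); 4 remain; assigned so far: [1]
unit clause [-2] forces x2=F; simplify:
  drop 2 from [2, 4, 6] -> [4, 6]
  satisfied 2 clause(s); 2 remain; assigned so far: [1, 2]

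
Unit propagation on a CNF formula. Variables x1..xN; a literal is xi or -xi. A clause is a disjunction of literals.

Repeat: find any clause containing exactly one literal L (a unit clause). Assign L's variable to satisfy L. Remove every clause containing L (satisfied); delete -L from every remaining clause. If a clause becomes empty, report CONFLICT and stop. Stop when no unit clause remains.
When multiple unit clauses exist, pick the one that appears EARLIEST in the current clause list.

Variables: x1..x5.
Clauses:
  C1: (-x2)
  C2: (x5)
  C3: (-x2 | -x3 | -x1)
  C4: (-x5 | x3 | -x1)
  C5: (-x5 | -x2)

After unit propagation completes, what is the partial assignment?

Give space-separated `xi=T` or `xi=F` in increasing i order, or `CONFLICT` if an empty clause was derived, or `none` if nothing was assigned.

unit clause [-2] forces x2=F; simplify:
  satisfied 3 clause(s); 2 remain; assigned so far: [2]
unit clause [5] forces x5=T; simplify:
  drop -5 from [-5, 3, -1] -> [3, -1]
  satisfied 1 clause(s); 1 remain; assigned so far: [2, 5]

Answer: x2=F x5=T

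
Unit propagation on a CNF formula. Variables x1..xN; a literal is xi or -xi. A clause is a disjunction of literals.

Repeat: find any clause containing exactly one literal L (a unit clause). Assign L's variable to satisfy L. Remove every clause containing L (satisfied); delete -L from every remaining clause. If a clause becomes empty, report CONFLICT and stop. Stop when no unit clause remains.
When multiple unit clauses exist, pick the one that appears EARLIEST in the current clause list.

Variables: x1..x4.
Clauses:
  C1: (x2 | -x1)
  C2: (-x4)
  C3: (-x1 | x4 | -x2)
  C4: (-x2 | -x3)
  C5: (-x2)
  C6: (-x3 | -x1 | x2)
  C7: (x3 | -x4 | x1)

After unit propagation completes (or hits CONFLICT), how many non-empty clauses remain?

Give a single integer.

Answer: 0

Derivation:
unit clause [-4] forces x4=F; simplify:
  drop 4 from [-1, 4, -2] -> [-1, -2]
  satisfied 2 clause(s); 5 remain; assigned so far: [4]
unit clause [-2] forces x2=F; simplify:
  drop 2 from [2, -1] -> [-1]
  drop 2 from [-3, -1, 2] -> [-3, -1]
  satisfied 3 clause(s); 2 remain; assigned so far: [2, 4]
unit clause [-1] forces x1=F; simplify:
  satisfied 2 clause(s); 0 remain; assigned so far: [1, 2, 4]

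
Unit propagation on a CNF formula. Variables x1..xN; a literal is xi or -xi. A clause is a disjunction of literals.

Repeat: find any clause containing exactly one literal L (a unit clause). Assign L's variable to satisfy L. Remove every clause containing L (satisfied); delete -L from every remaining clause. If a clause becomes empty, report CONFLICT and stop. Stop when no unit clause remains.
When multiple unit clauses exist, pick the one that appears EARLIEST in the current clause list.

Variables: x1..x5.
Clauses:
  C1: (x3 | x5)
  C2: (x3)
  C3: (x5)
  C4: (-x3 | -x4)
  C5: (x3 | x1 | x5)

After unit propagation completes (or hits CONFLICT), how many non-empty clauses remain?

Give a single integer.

unit clause [3] forces x3=T; simplify:
  drop -3 from [-3, -4] -> [-4]
  satisfied 3 clause(s); 2 remain; assigned so far: [3]
unit clause [5] forces x5=T; simplify:
  satisfied 1 clause(s); 1 remain; assigned so far: [3, 5]
unit clause [-4] forces x4=F; simplify:
  satisfied 1 clause(s); 0 remain; assigned so far: [3, 4, 5]

Answer: 0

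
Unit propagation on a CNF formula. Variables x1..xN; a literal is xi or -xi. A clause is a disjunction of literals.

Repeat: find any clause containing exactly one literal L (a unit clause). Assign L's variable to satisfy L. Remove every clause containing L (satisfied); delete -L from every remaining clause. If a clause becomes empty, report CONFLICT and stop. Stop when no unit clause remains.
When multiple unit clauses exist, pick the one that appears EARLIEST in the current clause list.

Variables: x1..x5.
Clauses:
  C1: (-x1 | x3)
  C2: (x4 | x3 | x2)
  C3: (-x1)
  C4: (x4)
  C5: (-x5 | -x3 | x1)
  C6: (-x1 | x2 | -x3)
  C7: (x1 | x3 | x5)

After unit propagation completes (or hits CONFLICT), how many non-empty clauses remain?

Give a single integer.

unit clause [-1] forces x1=F; simplify:
  drop 1 from [-5, -3, 1] -> [-5, -3]
  drop 1 from [1, 3, 5] -> [3, 5]
  satisfied 3 clause(s); 4 remain; assigned so far: [1]
unit clause [4] forces x4=T; simplify:
  satisfied 2 clause(s); 2 remain; assigned so far: [1, 4]

Answer: 2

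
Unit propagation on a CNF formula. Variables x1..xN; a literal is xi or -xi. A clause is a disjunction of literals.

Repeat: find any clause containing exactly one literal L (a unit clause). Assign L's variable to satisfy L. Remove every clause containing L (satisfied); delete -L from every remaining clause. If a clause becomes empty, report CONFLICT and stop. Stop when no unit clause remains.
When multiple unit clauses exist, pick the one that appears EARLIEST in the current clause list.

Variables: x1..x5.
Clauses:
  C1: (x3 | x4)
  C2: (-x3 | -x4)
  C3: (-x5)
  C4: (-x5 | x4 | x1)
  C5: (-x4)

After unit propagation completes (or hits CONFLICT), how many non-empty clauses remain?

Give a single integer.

unit clause [-5] forces x5=F; simplify:
  satisfied 2 clause(s); 3 remain; assigned so far: [5]
unit clause [-4] forces x4=F; simplify:
  drop 4 from [3, 4] -> [3]
  satisfied 2 clause(s); 1 remain; assigned so far: [4, 5]
unit clause [3] forces x3=T; simplify:
  satisfied 1 clause(s); 0 remain; assigned so far: [3, 4, 5]

Answer: 0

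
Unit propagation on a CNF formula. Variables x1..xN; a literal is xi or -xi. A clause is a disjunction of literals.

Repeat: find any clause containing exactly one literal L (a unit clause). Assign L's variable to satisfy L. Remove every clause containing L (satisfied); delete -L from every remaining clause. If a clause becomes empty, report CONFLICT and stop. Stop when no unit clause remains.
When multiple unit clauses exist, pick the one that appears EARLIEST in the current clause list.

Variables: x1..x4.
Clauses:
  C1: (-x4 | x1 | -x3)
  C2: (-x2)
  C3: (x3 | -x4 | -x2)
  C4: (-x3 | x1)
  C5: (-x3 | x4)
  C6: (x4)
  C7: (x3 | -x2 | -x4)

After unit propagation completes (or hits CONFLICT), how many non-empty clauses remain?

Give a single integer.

unit clause [-2] forces x2=F; simplify:
  satisfied 3 clause(s); 4 remain; assigned so far: [2]
unit clause [4] forces x4=T; simplify:
  drop -4 from [-4, 1, -3] -> [1, -3]
  satisfied 2 clause(s); 2 remain; assigned so far: [2, 4]

Answer: 2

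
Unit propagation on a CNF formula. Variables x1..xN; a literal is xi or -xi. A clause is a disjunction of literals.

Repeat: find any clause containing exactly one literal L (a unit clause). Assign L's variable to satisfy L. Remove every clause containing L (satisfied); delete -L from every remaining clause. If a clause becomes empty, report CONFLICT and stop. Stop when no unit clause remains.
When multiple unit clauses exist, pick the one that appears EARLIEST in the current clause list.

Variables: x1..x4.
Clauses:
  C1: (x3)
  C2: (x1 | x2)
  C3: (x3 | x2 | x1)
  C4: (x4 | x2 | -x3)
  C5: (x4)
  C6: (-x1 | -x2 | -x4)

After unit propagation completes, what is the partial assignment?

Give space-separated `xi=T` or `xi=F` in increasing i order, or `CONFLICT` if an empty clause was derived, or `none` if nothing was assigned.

Answer: x3=T x4=T

Derivation:
unit clause [3] forces x3=T; simplify:
  drop -3 from [4, 2, -3] -> [4, 2]
  satisfied 2 clause(s); 4 remain; assigned so far: [3]
unit clause [4] forces x4=T; simplify:
  drop -4 from [-1, -2, -4] -> [-1, -2]
  satisfied 2 clause(s); 2 remain; assigned so far: [3, 4]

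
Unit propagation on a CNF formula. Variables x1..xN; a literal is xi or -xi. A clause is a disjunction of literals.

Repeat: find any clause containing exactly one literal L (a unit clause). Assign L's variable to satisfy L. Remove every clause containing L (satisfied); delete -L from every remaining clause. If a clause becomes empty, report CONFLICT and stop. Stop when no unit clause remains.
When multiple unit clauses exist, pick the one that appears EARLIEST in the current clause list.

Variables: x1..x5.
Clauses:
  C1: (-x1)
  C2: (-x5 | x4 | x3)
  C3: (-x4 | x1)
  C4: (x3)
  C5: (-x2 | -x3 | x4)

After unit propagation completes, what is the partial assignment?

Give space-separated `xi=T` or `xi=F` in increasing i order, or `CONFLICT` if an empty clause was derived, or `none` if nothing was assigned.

Answer: x1=F x2=F x3=T x4=F

Derivation:
unit clause [-1] forces x1=F; simplify:
  drop 1 from [-4, 1] -> [-4]
  satisfied 1 clause(s); 4 remain; assigned so far: [1]
unit clause [-4] forces x4=F; simplify:
  drop 4 from [-5, 4, 3] -> [-5, 3]
  drop 4 from [-2, -3, 4] -> [-2, -3]
  satisfied 1 clause(s); 3 remain; assigned so far: [1, 4]
unit clause [3] forces x3=T; simplify:
  drop -3 from [-2, -3] -> [-2]
  satisfied 2 clause(s); 1 remain; assigned so far: [1, 3, 4]
unit clause [-2] forces x2=F; simplify:
  satisfied 1 clause(s); 0 remain; assigned so far: [1, 2, 3, 4]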